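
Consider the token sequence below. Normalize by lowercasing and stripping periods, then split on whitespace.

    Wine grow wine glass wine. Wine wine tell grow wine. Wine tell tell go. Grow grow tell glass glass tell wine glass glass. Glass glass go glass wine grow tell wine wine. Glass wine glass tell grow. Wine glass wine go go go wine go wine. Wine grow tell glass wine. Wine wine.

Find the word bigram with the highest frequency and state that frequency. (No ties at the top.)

Bigram frequencies (highest first):
  wine wine: 7
  wine glass: 5
  glass wine: 5
  glass glass: 4
  wine grow: 3
  grow wine: 3
  … (15 more, each ≤ 3)

"wine wine", 7 times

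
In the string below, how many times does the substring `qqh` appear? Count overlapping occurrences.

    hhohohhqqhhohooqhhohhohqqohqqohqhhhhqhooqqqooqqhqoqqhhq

3

Sliding a length-3 window over the 55 characters (53 positions):
  position 8–10: qqh
  position 46–48: qqh
  position 51–53: qqh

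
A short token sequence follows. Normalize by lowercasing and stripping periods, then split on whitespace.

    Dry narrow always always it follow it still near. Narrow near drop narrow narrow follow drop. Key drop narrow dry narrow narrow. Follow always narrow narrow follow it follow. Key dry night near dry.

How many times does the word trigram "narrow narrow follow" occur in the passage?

Scanning the 32 overlapping trigram windows for "narrow narrow follow":
  position 13–15: narrow narrow follow
  position 21–23: narrow narrow follow
  position 25–27: narrow narrow follow

3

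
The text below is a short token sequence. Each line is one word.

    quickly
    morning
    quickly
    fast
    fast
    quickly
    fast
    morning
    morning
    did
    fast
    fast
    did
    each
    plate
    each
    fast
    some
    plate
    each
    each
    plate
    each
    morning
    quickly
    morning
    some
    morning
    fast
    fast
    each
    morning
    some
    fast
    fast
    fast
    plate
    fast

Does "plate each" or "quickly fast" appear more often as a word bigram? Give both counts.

"plate each" (3 vs 2)

"plate each": 3 occurrences
"quickly fast": 2 occurrences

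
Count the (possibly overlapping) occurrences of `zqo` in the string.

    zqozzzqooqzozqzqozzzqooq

Sliding a length-3 window over the 24 characters (22 positions):
  position 1–3: zqo
  position 6–8: zqo
  position 15–17: zqo
  position 20–22: zqo

4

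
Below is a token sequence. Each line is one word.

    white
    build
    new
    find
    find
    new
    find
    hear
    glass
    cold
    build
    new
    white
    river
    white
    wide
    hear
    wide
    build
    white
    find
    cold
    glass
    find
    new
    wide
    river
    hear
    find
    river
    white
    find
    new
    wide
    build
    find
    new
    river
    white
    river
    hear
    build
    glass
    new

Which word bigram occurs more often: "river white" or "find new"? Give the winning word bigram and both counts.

"find new" (4 vs 3)

"river white": 3 occurrences
"find new": 4 occurrences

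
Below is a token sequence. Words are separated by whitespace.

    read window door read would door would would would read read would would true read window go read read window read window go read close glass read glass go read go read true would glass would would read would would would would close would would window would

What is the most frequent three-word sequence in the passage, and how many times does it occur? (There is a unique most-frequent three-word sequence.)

"would would would", 3 times

Trigram frequencies (highest first):
  would would would: 3
  would would read: 2
  read would would: 2
  read window go: 2
  window go read: 2
  read window door: 1
  … (33 more, each ≤ 1)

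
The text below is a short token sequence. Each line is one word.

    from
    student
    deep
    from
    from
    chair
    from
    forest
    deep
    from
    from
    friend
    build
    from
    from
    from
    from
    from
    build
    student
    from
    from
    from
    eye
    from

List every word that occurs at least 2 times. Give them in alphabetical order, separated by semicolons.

Unigram counts meeting the condition (at least 2 times):
  build: 2
  deep: 2
  from: 15
  student: 2

build; deep; from; student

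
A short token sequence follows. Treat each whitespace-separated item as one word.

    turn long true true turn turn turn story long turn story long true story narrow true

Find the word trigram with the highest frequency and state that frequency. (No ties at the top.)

"turn story long", 2 times

Trigram frequencies (highest first):
  turn story long: 2
  turn long true: 1
  long true true: 1
  true true turn: 1
  true turn turn: 1
  turn turn turn: 1
  … (7 more, each ≤ 1)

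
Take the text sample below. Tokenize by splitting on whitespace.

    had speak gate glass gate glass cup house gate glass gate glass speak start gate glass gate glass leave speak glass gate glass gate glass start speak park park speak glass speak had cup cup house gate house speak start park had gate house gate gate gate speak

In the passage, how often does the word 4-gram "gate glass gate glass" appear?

4

Scanning the 45 overlapping 4-gram windows for "gate glass gate glass":
  position 3–6: gate glass gate glass
  position 9–12: gate glass gate glass
  position 15–18: gate glass gate glass
  position 22–25: gate glass gate glass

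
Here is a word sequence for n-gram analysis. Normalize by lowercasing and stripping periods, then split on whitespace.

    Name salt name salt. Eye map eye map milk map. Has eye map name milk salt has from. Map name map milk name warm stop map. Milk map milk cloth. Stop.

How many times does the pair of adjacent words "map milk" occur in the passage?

Scanning the 30 overlapping bigram windows for "map milk":
  position 8–9: map milk
  position 21–22: map milk
  position 26–27: map milk
  position 28–29: map milk

4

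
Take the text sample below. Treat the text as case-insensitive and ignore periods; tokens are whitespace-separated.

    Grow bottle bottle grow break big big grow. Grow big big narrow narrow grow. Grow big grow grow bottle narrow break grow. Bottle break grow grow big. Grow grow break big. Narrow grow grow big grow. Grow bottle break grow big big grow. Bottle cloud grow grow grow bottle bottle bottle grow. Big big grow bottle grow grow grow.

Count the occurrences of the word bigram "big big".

4

Scanning the 58 overlapping bigram windows for "big big":
  position 6–7: big big
  position 10–11: big big
  position 41–42: big big
  position 53–54: big big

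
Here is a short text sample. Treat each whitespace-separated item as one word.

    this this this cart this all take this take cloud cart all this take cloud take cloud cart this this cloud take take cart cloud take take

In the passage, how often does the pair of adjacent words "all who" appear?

Scanning the 26 overlapping bigram windows for "all who":
  (none found)

0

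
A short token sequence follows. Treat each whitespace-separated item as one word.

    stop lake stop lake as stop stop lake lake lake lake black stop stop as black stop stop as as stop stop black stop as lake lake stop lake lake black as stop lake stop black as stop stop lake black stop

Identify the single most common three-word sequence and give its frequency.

"as stop stop", 3 times

Trigram frequencies (highest first):
  as stop stop: 3
  stop lake stop: 2
  lake stop lake: 2
  stop stop lake: 2
  stop lake lake: 2
  lake lake lake: 2
  … (22 more, each ≤ 2)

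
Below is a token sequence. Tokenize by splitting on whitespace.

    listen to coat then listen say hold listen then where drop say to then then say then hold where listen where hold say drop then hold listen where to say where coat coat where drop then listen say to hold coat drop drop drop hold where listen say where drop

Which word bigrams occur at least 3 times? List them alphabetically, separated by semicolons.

listen say; where drop

Bigram counts meeting the condition (at least 3 times):
  listen say: 3
  where drop: 3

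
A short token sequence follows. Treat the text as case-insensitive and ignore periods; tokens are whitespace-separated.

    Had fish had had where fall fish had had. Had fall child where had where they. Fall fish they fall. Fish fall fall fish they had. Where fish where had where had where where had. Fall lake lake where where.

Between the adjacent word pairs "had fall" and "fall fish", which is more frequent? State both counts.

"had fall": 2 occurrences
"fall fish": 4 occurrences

"fall fish" (4 vs 2)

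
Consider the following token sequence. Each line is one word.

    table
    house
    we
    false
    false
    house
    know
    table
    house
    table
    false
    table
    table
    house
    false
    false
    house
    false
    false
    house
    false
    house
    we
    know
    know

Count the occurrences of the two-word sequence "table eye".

Scanning the 24 overlapping bigram windows for "table eye":
  (none found)

0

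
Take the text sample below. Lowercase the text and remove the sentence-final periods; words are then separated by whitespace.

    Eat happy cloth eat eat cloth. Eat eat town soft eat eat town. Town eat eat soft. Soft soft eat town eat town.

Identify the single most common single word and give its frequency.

Unigram frequencies (highest first):
  eat: 11
  town: 5
  soft: 4
  cloth: 2
  happy: 1

"eat", 11 times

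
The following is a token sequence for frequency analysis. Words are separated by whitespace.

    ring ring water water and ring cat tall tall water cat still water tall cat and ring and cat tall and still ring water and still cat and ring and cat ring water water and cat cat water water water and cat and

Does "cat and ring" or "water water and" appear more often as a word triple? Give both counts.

"cat and ring": 2 occurrences
"water water and": 3 occurrences

"water water and" (3 vs 2)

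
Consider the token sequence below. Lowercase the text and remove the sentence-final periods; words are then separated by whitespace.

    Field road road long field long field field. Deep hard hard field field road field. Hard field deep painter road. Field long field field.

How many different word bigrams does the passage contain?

14

24 tokens → 23 bigram windows in total.
Repeated bigrams (each contributes count−1 duplicates):
  field field: 3
  long field: 3
  field deep: 2
  field long: 2
  field road: 2
  hard field: 2
  road field: 2
9 duplicate windows → 23 − 9 = 14 distinct.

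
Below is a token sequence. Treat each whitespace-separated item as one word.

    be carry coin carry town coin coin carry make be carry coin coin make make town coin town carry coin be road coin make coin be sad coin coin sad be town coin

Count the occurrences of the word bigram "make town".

Scanning the 32 overlapping bigram windows for "make town":
  position 15–16: make town

1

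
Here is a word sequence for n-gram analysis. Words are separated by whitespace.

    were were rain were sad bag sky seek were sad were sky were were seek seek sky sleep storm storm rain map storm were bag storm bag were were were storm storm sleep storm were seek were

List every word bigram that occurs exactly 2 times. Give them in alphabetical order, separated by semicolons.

seek were; sleep storm; storm storm; storm were; were sad; were seek

Bigram counts meeting the condition (exactly 2 times):
  seek were: 2
  sleep storm: 2
  storm storm: 2
  storm were: 2
  were sad: 2
  were seek: 2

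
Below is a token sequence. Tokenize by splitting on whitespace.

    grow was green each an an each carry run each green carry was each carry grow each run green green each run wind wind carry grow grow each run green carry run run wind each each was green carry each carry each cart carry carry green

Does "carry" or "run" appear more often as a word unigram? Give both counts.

"carry": 9 occurrences
"run": 6 occurrences

"carry" (9 vs 6)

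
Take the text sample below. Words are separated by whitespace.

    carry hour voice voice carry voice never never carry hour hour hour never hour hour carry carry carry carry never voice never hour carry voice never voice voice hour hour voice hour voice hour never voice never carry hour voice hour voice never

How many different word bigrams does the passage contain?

43 tokens → 42 bigram windows in total.
Repeated bigrams (each contributes count−1 duplicates):
  hour voice: 5
  voice never: 5
  hour hour: 4
  voice hour: 4
  carry carry: 3
  carry hour: 3
  never voice: 3
  carry voice: 2
  … (5 more repeated)
26 duplicate windows → 42 − 26 = 16 distinct.

16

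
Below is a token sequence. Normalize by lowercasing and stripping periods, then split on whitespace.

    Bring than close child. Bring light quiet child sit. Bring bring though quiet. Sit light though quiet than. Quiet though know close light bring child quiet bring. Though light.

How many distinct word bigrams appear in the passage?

29 tokens → 28 bigram windows in total.
Repeated bigrams (each contributes count−1 duplicates):
  bring though: 2
  though quiet: 2
2 duplicate windows → 28 − 2 = 26 distinct.

26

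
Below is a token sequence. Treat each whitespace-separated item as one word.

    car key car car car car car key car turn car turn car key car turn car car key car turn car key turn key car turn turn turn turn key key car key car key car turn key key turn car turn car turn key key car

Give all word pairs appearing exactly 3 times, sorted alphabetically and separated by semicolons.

key key; turn turn

Bigram counts meeting the condition (exactly 3 times):
  key key: 3
  turn turn: 3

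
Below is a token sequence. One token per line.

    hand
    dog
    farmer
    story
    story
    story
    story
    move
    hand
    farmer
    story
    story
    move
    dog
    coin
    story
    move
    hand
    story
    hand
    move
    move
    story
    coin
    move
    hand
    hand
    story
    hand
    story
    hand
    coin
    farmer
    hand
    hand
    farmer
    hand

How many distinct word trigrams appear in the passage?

29

37 tokens → 35 trigram windows in total.
Repeated trigrams (each contributes count−1 duplicates):
  hand story hand: 3
  farmer story story: 2
  story move hand: 2
  story story move: 2
  story story story: 2
6 duplicate windows → 35 − 6 = 29 distinct.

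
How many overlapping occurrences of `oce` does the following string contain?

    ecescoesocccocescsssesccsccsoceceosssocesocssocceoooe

3

Sliding a length-3 window over the 53 characters (51 positions):
  position 13–15: oce
  position 29–31: oce
  position 38–40: oce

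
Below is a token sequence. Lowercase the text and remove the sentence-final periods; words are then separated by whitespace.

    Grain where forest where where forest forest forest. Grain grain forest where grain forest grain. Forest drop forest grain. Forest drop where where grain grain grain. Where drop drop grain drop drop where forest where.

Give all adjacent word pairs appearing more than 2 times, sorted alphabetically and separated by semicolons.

Bigram counts meeting the condition (more than 2 times):
  forest grain: 3
  forest where: 3
  grain forest: 4
  grain grain: 3
  where forest: 3

forest grain; forest where; grain forest; grain grain; where forest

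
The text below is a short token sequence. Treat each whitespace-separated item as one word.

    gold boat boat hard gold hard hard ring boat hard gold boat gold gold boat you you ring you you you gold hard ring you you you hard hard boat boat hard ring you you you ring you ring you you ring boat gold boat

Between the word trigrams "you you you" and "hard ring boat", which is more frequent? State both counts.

"you you you" (3 vs 1)

"you you you": 3 occurrences
"hard ring boat": 1 occurrence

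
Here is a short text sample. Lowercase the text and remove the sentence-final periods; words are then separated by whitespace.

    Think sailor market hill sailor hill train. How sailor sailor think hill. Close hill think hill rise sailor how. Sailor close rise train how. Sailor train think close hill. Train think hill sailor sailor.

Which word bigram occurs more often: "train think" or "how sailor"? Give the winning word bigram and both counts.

"how sailor" (3 vs 2)

"train think": 2 occurrences
"how sailor": 3 occurrences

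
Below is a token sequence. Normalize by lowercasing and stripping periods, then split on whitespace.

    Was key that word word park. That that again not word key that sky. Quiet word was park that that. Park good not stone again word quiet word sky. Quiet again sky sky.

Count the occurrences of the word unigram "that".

6

Scanning the 33 tokens for "that":
  position 3: that
  position 7: that
  position 8: that
  position 13: that
  position 19: that
  position 20: that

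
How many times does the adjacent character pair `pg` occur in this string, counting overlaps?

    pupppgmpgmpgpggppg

Sliding a length-2 window over the 18 characters (17 positions):
  position 5–6: pg
  position 8–9: pg
  position 11–12: pg
  position 13–14: pg
  position 17–18: pg

5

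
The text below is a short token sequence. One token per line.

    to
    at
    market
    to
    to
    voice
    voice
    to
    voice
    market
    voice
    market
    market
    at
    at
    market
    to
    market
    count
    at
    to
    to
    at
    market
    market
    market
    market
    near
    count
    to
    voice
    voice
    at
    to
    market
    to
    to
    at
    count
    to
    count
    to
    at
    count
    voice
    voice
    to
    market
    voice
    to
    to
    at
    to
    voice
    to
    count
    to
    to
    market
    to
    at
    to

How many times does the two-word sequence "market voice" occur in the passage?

Scanning the 61 overlapping bigram windows for "market voice":
  position 10–11: market voice
  position 48–49: market voice

2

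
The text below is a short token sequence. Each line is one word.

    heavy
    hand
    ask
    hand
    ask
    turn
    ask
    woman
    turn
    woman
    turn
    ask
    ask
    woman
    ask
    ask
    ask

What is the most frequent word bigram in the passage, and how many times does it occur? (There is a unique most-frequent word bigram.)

Bigram frequencies (highest first):
  ask ask: 3
  hand ask: 2
  turn ask: 2
  ask woman: 2
  woman turn: 2
  heavy hand: 1
  … (4 more, each ≤ 1)

"ask ask", 3 times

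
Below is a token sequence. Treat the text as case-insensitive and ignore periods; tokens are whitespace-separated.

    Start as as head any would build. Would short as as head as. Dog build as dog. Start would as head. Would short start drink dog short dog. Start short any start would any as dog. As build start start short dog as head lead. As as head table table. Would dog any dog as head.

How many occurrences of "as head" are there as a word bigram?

6

Scanning the 55 overlapping bigram windows for "as head":
  position 3–4: as head
  position 11–12: as head
  position 20–21: as head
  position 43–44: as head
  position 47–48: as head
  position 55–56: as head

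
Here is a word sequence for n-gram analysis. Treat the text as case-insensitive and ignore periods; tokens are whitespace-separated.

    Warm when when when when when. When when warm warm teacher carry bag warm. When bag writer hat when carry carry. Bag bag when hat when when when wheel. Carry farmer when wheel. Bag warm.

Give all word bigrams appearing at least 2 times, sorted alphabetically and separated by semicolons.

Bigram counts meeting the condition (at least 2 times):
  bag warm: 2
  carry bag: 2
  hat when: 2
  warm when: 2
  when wheel: 2
  when when: 8

bag warm; carry bag; hat when; warm when; when wheel; when when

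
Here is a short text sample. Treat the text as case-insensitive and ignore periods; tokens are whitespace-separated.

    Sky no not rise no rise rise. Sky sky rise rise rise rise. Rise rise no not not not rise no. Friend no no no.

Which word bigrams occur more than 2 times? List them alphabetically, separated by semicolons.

rise no; rise rise

Bigram counts meeting the condition (more than 2 times):
  rise no: 3
  rise rise: 6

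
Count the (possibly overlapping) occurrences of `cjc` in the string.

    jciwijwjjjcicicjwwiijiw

0

Sliding a length-3 window over the 23 characters (21 positions):
  (no match at any position)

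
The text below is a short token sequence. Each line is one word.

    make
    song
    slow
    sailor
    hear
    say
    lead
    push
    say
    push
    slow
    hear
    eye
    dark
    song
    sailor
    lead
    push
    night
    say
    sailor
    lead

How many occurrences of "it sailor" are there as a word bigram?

0

Scanning the 21 overlapping bigram windows for "it sailor":
  (none found)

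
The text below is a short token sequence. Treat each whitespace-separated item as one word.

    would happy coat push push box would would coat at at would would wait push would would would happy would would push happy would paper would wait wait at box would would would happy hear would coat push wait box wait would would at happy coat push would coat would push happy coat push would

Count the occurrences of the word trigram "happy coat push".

3

Scanning the 53 overlapping trigram windows for "happy coat push":
  position 2–4: happy coat push
  position 45–47: happy coat push
  position 52–54: happy coat push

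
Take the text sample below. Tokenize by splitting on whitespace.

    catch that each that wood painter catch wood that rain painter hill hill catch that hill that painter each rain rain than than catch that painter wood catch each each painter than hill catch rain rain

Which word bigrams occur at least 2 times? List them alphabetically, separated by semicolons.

Bigram counts meeting the condition (at least 2 times):
  catch that: 3
  hill catch: 2
  rain rain: 2
  that painter: 2

catch that; hill catch; rain rain; that painter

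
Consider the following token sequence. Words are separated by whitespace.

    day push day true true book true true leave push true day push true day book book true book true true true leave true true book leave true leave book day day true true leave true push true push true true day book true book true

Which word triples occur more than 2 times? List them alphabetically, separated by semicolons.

true book true; true true leave

Trigram counts meeting the condition (more than 2 times):
  true book true: 3
  true true leave: 3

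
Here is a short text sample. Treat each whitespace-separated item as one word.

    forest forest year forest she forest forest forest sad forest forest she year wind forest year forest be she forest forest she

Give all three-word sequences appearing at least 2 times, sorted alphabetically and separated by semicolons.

forest forest she; forest year forest; she forest forest

Trigram counts meeting the condition (at least 2 times):
  forest forest she: 2
  forest year forest: 2
  she forest forest: 2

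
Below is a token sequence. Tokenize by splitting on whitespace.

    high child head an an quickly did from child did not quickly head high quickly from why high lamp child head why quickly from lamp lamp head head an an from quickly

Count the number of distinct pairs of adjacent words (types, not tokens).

32 tokens → 31 bigram windows in total.
Repeated bigrams (each contributes count−1 duplicates):
  an an: 2
  child head: 2
  head an: 2
  quickly from: 2
4 duplicate windows → 31 − 4 = 27 distinct.

27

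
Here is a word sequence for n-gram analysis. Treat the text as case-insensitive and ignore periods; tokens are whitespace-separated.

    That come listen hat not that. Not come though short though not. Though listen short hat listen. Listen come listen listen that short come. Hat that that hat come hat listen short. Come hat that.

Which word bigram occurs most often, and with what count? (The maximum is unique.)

Bigram frequencies (highest first):
  come hat: 3
  come listen: 2
  listen short: 2
  hat listen: 2
  listen listen: 2
  short come: 2
  … (20 more, each ≤ 2)

"come hat", 3 times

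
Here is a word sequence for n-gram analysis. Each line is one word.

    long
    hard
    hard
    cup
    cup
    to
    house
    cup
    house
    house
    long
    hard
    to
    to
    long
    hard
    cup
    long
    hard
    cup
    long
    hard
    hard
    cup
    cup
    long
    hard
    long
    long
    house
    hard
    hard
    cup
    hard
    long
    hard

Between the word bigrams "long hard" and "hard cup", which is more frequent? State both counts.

"long hard": 7 occurrences
"hard cup": 5 occurrences

"long hard" (7 vs 5)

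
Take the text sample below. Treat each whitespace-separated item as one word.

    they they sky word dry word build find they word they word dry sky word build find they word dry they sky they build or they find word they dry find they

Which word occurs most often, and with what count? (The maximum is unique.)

Unigram frequencies (highest first):
  they: 10
  word: 7
  dry: 4
  find: 4
  sky: 3
  build: 3
  … (1 more, each ≤ 1)

"they", 10 times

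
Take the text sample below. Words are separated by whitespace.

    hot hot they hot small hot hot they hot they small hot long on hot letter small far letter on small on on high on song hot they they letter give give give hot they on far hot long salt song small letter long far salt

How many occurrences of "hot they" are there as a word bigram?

Scanning the 45 overlapping bigram windows for "hot they":
  position 2–3: hot they
  position 7–8: hot they
  position 9–10: hot they
  position 27–28: hot they
  position 34–35: hot they

5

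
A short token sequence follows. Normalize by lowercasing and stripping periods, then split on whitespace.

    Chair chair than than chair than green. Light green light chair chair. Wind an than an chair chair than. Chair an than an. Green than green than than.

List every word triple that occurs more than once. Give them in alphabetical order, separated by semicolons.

an than an; chair chair than

Trigram counts meeting the condition (more than once):
  an than an: 2
  chair chair than: 2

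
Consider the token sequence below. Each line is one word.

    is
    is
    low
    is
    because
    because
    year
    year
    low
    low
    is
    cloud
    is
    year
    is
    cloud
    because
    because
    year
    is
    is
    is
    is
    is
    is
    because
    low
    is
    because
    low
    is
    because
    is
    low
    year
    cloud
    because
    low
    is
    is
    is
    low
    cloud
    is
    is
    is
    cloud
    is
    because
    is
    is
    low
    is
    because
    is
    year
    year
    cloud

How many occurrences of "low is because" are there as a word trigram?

Scanning the 56 overlapping trigram windows for "low is because":
  position 3–5: low is because
  position 27–29: low is because
  position 30–32: low is because
  position 52–54: low is because

4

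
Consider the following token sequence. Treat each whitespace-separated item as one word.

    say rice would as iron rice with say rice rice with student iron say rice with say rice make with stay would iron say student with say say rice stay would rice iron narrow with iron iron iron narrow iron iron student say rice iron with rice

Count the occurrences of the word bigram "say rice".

6

Scanning the 46 overlapping bigram windows for "say rice":
  position 1–2: say rice
  position 8–9: say rice
  position 14–15: say rice
  position 17–18: say rice
  position 28–29: say rice
  position 43–44: say rice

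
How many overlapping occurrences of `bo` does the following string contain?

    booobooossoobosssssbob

4

Sliding a length-2 window over the 22 characters (21 positions):
  position 1–2: bo
  position 5–6: bo
  position 13–14: bo
  position 20–21: bo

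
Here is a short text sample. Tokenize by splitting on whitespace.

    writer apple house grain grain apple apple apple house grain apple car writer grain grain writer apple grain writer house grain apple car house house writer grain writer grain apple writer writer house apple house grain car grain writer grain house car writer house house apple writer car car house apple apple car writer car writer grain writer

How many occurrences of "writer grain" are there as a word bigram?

5

Scanning the 57 overlapping bigram windows for "writer grain":
  position 13–14: writer grain
  position 26–27: writer grain
  position 28–29: writer grain
  position 39–40: writer grain
  position 56–57: writer grain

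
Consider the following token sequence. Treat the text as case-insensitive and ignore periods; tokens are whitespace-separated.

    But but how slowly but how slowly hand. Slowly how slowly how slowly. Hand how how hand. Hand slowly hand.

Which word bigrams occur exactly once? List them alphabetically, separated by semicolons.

Bigram counts meeting the condition (exactly once):
  but but: 1
  hand hand: 1
  hand how: 1
  how hand: 1
  how how: 1
  slowly but: 1

but but; hand hand; hand how; how hand; how how; slowly but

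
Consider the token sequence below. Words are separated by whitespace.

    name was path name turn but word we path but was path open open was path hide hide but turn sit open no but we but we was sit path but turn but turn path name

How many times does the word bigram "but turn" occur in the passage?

Scanning the 35 overlapping bigram windows for "but turn":
  position 19–20: but turn
  position 31–32: but turn
  position 33–34: but turn

3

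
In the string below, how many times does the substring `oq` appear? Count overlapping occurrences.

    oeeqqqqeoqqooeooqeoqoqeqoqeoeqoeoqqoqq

7

Sliding a length-2 window over the 38 characters (37 positions):
  position 9–10: oq
  position 16–17: oq
  position 19–20: oq
  position 21–22: oq
  position 25–26: oq
  position 33–34: oq
  position 36–37: oq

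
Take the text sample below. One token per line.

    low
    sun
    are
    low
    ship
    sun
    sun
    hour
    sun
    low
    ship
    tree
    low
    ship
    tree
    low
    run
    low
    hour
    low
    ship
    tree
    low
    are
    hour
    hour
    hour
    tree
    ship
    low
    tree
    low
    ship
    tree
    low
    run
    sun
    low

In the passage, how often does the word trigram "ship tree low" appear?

4

Scanning the 36 overlapping trigram windows for "ship tree low":
  position 11–13: ship tree low
  position 14–16: ship tree low
  position 21–23: ship tree low
  position 33–35: ship tree low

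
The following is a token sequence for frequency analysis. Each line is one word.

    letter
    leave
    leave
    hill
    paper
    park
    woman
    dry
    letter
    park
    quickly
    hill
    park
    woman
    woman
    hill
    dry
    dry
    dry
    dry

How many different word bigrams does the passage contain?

20 tokens → 19 bigram windows in total.
Repeated bigrams (each contributes count−1 duplicates):
  dry dry: 3
  park woman: 2
3 duplicate windows → 19 − 3 = 16 distinct.

16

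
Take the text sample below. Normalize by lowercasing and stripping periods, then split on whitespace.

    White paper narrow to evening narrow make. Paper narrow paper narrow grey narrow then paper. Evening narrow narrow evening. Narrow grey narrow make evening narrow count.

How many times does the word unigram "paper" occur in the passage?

4

Scanning the 26 tokens for "paper":
  position 2: paper
  position 8: paper
  position 10: paper
  position 15: paper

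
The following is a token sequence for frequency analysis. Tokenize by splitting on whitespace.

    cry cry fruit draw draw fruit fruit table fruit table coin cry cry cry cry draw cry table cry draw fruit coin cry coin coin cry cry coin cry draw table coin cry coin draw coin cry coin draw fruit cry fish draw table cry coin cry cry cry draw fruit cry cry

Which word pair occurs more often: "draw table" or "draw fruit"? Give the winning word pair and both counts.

"draw fruit" (4 vs 2)

"draw table": 2 occurrences
"draw fruit": 4 occurrences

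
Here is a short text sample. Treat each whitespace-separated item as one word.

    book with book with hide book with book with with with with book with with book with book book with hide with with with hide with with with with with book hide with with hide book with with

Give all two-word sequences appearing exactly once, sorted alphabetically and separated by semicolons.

book book; book hide

Bigram counts meeting the condition (exactly once):
  book book: 1
  book hide: 1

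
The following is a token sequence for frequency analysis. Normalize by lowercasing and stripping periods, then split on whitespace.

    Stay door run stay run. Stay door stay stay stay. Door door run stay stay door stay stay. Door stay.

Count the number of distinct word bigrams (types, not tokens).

20 tokens → 19 bigram windows in total.
Repeated bigrams (each contributes count−1 duplicates):
  stay door: 5
  stay stay: 4
  door stay: 3
  run stay: 3
  door run: 2
12 duplicate windows → 19 − 12 = 7 distinct.

7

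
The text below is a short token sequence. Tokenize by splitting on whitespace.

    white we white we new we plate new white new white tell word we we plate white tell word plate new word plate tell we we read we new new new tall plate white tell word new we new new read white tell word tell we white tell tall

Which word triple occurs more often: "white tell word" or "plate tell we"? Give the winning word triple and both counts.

"white tell word": 4 occurrences
"plate tell we": 1 occurrence

"white tell word" (4 vs 1)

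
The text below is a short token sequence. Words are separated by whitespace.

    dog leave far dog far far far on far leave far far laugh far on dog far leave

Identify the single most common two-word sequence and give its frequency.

Bigram frequencies (highest first):
  far far: 3
  leave far: 2
  dog far: 2
  far on: 2
  far leave: 2
  dog leave: 1
  … (5 more, each ≤ 1)

"far far", 3 times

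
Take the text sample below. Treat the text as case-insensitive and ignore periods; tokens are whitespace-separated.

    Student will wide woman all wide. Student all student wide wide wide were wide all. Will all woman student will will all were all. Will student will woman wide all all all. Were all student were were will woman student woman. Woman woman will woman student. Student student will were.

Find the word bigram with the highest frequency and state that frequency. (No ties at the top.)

"student will", 4 times

Bigram frequencies (highest first):
  student will: 4
  woman student: 3
  will woman: 3
  all student: 2
  wide wide: 2
  wide all: 2
  … (26 more, each ≤ 2)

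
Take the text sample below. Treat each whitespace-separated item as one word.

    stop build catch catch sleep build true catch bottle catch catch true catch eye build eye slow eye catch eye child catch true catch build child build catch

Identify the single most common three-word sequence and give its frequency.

Trigram frequencies (highest first):
  catch true catch: 2
  stop build catch: 1
  build catch catch: 1
  catch catch sleep: 1
  catch sleep build: 1
  sleep build true: 1
  … (19 more, each ≤ 1)

"catch true catch", 2 times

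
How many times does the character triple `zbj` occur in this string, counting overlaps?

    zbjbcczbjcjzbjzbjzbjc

Sliding a length-3 window over the 21 characters (19 positions):
  position 1–3: zbj
  position 7–9: zbj
  position 12–14: zbj
  position 15–17: zbj
  position 18–20: zbj

5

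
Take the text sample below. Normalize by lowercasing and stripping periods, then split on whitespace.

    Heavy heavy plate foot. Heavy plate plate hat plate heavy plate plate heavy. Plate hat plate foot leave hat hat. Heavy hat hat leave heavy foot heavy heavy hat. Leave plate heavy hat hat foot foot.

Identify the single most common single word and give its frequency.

"heavy", 10 times

Unigram frequencies (highest first):
  heavy: 10
  plate: 9
  hat: 9
  foot: 5
  leave: 3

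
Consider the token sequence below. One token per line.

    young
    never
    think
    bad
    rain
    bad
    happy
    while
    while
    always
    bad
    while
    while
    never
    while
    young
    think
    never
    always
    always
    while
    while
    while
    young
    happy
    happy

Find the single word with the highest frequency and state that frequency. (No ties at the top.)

Unigram frequencies (highest first):
  while: 8
  young: 3
  never: 3
  bad: 3
  happy: 3
  always: 3
  … (2 more, each ≤ 2)

"while", 8 times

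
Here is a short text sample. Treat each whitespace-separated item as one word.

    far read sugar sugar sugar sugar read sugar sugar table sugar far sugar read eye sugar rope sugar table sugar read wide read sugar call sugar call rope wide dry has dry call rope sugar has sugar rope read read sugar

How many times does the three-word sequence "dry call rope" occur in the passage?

Scanning the 39 overlapping trigram windows for "dry call rope":
  position 32–34: dry call rope

1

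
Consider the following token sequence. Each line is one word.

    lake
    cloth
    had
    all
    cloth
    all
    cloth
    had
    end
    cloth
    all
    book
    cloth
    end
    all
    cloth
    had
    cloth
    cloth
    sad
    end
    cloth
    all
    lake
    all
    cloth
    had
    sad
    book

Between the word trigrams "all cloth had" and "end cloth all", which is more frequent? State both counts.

"all cloth had": 3 occurrences
"end cloth all": 2 occurrences

"all cloth had" (3 vs 2)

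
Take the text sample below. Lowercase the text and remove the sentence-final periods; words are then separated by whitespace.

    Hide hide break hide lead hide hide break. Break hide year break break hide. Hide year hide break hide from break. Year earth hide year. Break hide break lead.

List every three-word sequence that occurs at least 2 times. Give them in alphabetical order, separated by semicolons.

Trigram counts meeting the condition (at least 2 times):
  break break hide: 2
  hide break hide: 2
  hide hide break: 2
  hide year break: 2

break break hide; hide break hide; hide hide break; hide year break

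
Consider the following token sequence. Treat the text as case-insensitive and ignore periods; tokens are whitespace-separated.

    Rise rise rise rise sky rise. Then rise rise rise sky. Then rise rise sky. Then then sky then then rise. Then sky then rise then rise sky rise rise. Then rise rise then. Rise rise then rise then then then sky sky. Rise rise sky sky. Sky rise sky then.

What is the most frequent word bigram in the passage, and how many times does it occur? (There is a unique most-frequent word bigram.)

"rise rise", 10 times

Bigram frequencies (highest first):
  rise rise: 10
  then rise: 8
  rise then: 7
  rise sky: 6
  sky then: 5
  sky rise: 4
  … (3 more, each ≤ 4)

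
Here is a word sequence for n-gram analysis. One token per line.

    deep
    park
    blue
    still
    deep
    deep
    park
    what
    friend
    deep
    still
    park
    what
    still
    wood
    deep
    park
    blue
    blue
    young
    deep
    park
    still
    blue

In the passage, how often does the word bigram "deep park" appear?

Scanning the 23 overlapping bigram windows for "deep park":
  position 1–2: deep park
  position 6–7: deep park
  position 16–17: deep park
  position 21–22: deep park

4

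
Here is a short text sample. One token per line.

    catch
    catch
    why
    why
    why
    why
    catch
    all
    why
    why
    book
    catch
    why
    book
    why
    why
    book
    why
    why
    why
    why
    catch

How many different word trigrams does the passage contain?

13

22 tokens → 20 trigram windows in total.
Repeated trigrams (each contributes count−1 duplicates):
  why why why: 4
  book why why: 2
  why book why: 2
  why why book: 2
  why why catch: 2
7 duplicate windows → 20 − 7 = 13 distinct.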